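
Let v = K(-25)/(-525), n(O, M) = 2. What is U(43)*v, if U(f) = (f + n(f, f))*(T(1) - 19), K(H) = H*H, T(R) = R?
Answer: 6750/7 ≈ 964.29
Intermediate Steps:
K(H) = H**2
v = -25/21 (v = (-25)**2/(-525) = 625*(-1/525) = -25/21 ≈ -1.1905)
U(f) = -36 - 18*f (U(f) = (f + 2)*(1 - 19) = (2 + f)*(-18) = -36 - 18*f)
U(43)*v = (-36 - 18*43)*(-25/21) = (-36 - 774)*(-25/21) = -810*(-25/21) = 6750/7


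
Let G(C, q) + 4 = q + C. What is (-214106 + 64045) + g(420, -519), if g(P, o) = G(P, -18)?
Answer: -149663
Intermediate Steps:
G(C, q) = -4 + C + q (G(C, q) = -4 + (q + C) = -4 + (C + q) = -4 + C + q)
g(P, o) = -22 + P (g(P, o) = -4 + P - 18 = -22 + P)
(-214106 + 64045) + g(420, -519) = (-214106 + 64045) + (-22 + 420) = -150061 + 398 = -149663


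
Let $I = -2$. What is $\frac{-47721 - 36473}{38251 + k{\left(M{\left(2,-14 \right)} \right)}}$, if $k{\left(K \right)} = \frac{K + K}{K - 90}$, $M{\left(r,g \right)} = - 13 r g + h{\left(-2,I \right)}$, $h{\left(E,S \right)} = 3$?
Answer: $- \frac{23321738}{10596261} \approx -2.2009$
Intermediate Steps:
$M{\left(r,g \right)} = 3 - 13 g r$ ($M{\left(r,g \right)} = - 13 r g + 3 = - 13 g r + 3 = 3 - 13 g r$)
$k{\left(K \right)} = \frac{2 K}{-90 + K}$
$\frac{-47721 - 36473}{38251 + k{\left(M{\left(2,-14 \right)} \right)}} = \frac{-47721 - 36473}{38251 + \frac{2 \left(3 - \left(-182\right) 2\right)}{-90 - \left(-3 - 364\right)}} = - \frac{84194}{38251 + \frac{2 \left(3 + 364\right)}{-90 + \left(3 + 364\right)}} = - \frac{84194}{38251 + 2 \cdot 367 \frac{1}{-90 + 367}} = - \frac{84194}{38251 + 2 \cdot 367 \cdot \frac{1}{277}} = - \frac{84194}{38251 + \frac{734}{277}} = - \frac{84194}{\frac{10596261}{277}} = \left(-84194\right) \frac{277}{10596261} = - \frac{23321738}{10596261}$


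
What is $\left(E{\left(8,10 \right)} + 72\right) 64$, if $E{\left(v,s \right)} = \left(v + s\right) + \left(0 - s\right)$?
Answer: $5120$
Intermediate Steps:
$E{\left(v,s \right)} = v$ ($E{\left(v,s \right)} = \left(s + v\right) - s = v$)
$\left(E{\left(8,10 \right)} + 72\right) 64 = \left(8 + 72\right) 64 = 80 \cdot 64 = 5120$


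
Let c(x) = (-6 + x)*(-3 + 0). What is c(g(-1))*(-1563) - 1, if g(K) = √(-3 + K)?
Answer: -28135 + 9378*I ≈ -28135.0 + 9378.0*I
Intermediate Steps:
c(x) = 18 - 3*x (c(x) = (-6 + x)*(-3) = 18 - 3*x)
c(g(-1))*(-1563) - 1 = (18 - 3*√(-3 - 1))*(-1563) - 1 = (18 - 6*I)*(-1563) - 1 = (-28134 + 9378*I) - 1 = -28135 + 9378*I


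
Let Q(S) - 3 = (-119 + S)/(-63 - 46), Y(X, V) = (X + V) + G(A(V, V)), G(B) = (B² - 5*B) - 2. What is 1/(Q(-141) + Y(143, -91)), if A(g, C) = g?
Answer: 109/958261 ≈ 0.00011375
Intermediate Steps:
G(B) = -2 + B² - 5*B
Y(X, V) = -2 + X + V² - 4*V (Y(X, V) = (X + V) + (-2 + V² - 5*V) = (V + X) + (-2 + V² - 5*V) = -2 + X + V² - 4*V)
Q(S) = 446/109 - S/109 (Q(S) = 3 + (-119 + S)/(-63 - 46) = 3 + (-119 + S)/(-109) = 3 + (-119 + S)*(-1/109) = 3 + (119/109 - S/109) = 446/109 - S/109)
1/(Q(-141) + Y(143, -91)) = 1/((446/109 - 1/109*(-141)) + (-2 + 143 + (-91)² - 4*(-91))) = 1/((446/109 + 141/109) + (-2 + 143 + 8281 + 364)) = 1/(587/109 + 8786) = 1/(958261/109) = 109/958261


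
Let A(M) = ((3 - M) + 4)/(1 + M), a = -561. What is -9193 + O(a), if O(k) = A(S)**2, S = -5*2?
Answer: -744344/81 ≈ -9189.4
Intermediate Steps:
S = -10
A(M) = (7 - M)/(1 + M)
O(k) = 289/81 (O(k) = ((7 - 1*(-10))/(1 - 10))**2 = ((7 + 10)/(-9))**2 = (-1/9*17)**2 = (-17/9)**2 = 289/81)
-9193 + O(a) = -9193 + 289/81 = -744344/81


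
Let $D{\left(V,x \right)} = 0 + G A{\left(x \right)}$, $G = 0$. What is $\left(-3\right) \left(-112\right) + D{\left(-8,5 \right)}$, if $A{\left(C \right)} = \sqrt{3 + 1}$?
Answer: $336$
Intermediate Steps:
$A{\left(C \right)} = 2$ ($A{\left(C \right)} = \sqrt{4} = 2$)
$D{\left(V,x \right)} = 0$ ($D{\left(V,x \right)} = 0 + 0 \cdot 2 = 0 + 0 = 0$)
$\left(-3\right) \left(-112\right) + D{\left(-8,5 \right)} = \left(-3\right) \left(-112\right) + 0 = 336 + 0 = 336$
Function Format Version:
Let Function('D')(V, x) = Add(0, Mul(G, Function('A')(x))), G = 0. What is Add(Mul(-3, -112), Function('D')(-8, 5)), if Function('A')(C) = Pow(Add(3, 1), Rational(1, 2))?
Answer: 336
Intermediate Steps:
Function('A')(C) = 2 (Function('A')(C) = Pow(4, Rational(1, 2)) = 2)
Function('D')(V, x) = 0 (Function('D')(V, x) = Add(0, Mul(0, 2)) = Add(0, 0) = 0)
Add(Mul(-3, -112), Function('D')(-8, 5)) = Add(Mul(-3, -112), 0) = Add(336, 0) = 336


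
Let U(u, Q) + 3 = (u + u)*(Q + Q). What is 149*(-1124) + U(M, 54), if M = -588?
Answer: -294487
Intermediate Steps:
U(u, Q) = -3 + 4*Q*u (U(u, Q) = -3 + (u + u)*(Q + Q) = -3 + (2*u)*(2*Q) = -3 + 4*Q*u)
149*(-1124) + U(M, 54) = 149*(-1124) + (-3 + 4*54*(-588)) = -167476 + (-3 - 127008) = -167476 - 127011 = -294487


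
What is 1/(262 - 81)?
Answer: 1/181 ≈ 0.0055249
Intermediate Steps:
1/(262 - 81) = 1/181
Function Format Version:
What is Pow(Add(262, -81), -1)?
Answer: Rational(1, 181) ≈ 0.0055249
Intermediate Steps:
Pow(Add(262, -81), -1) = Pow(181, -1) = Rational(1, 181)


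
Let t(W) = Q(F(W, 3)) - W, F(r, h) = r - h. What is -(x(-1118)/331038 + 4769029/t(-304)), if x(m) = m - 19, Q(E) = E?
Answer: 58471475019/36782 ≈ 1.5897e+6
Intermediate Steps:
t(W) = -3 (t(W) = (W - 1*3) - W = (W - 3) - W = (-3 + W) - W = -3)
x(m) = -19 + m
-(x(-1118)/331038 + 4769029/t(-304)) = -((-19 - 1118)/331038 + 4769029/(-3)) = -(-1137*1/331038 + 4769029*(-⅓)) = -(-379/110346 - 4769029/3) = -1*(-58471475019/36782) = 58471475019/36782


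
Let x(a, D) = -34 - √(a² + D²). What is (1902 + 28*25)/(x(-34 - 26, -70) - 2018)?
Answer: -1334826/1050551 + 6505*√85/1050551 ≈ -1.2135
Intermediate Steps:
x(a, D) = -34 - √(D² + a²)
(1902 + 28*25)/(x(-34 - 26, -70) - 2018) = (1902 + 28*25)/((-34 - √((-70)² + (-34 - 26)²)) - 2018) = (1902 + 700)/((-34 - √(4900 + (-60)²)) - 2018) = 2602/((-34 - √(4900 + 3600)) - 2018) = 2602/((-34 - √8500) - 2018) = 2602/((-34 - 10*√85) - 2018) = 2602/(-2052 - 10*√85)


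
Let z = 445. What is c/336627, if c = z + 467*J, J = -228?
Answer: -106031/336627 ≈ -0.31498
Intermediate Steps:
c = -106031 (c = 445 + 467*(-228) = 445 - 106476 = -106031)
c/336627 = -106031/336627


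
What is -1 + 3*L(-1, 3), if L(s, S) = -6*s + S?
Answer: 26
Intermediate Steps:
L(s, S) = S - 6*s
-1 + 3*L(-1, 3) = -1 + 3*(3 - 6*(-1)) = -1 + 3*(3 + 6) = -1 + 3*9 = -1 + 27 = 26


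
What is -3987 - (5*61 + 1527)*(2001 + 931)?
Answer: -5375411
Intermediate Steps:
-3987 - (5*61 + 1527)*(2001 + 931) = -3987 - (305 + 1527)*2932 = -3987 - 1832*2932 = -3987 - 1*5371424 = -3987 - 5371424 = -5375411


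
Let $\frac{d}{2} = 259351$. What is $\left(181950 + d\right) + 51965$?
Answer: $752617$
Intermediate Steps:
$d = 518702$ ($d = 2 \cdot 259351 = 518702$)
$\left(181950 + d\right) + 51965 = \left(181950 + 518702\right) + 51965 = 700652 + 51965 = 752617$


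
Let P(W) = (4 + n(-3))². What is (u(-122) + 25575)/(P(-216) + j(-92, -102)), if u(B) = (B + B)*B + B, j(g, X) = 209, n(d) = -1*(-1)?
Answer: 18407/78 ≈ 235.99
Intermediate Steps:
n(d) = 1
P(W) = 25 (P(W) = (4 + 1)² = 5² = 25)
u(B) = B + 2*B² (u(B) = (2*B)*B + B = 2*B² + B = B + 2*B²)
(u(-122) + 25575)/(P(-216) + j(-92, -102)) = (-122*(1 + 2*(-122)) + 25575)/(25 + 209) = (-122*(1 - 244) + 25575)/234 = (-122*(-243) + 25575)*(1/234) = (29646 + 25575)*(1/234) = 55221*(1/234) = 18407/78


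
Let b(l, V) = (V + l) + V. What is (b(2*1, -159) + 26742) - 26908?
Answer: -482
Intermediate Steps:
b(l, V) = l + 2*V
(b(2*1, -159) + 26742) - 26908 = ((2*1 + 2*(-159)) + 26742) - 26908 = ((2 - 318) + 26742) - 26908 = (-316 + 26742) - 26908 = 26426 - 26908 = -482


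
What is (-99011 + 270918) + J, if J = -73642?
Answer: 98265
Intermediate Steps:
(-99011 + 270918) + J = (-99011 + 270918) - 73642 = 171907 - 73642 = 98265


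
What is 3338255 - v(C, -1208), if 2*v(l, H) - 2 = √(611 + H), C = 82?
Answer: 3338254 - I*√597/2 ≈ 3.3383e+6 - 12.217*I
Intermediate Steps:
v(l, H) = 1 + √(611 + H)/2
3338255 - v(C, -1208) = 3338255 - (1 + √(611 - 1208)/2) = 3338255 - (1 + √(-597)/2) = 3338255 - (1 + (I*√597)/2) = 3338255 - (1 + I*√597/2) = 3338255 + (-1 - I*√597/2) = 3338254 - I*√597/2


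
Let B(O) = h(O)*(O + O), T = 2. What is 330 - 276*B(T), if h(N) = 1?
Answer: -774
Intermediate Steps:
B(O) = 2*O (B(O) = 1*(O + O) = 1*(2*O) = 2*O)
330 - 276*B(T) = 330 - 552*2 = 330 - 276*4 = 330 - 1104 = -774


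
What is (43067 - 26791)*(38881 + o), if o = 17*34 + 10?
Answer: 642397444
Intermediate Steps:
o = 588 (o = 578 + 10 = 588)
(43067 - 26791)*(38881 + o) = (43067 - 26791)*(38881 + 588) = 16276*39469 = 642397444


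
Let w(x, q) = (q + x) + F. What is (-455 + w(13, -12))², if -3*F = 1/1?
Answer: 1857769/9 ≈ 2.0642e+5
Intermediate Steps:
F = -⅓ (F = -⅓/1 = -⅓*1 = -⅓ ≈ -0.33333)
w(x, q) = -⅓ + q + x (w(x, q) = (q + x) - ⅓ = -⅓ + q + x)
(-455 + w(13, -12))² = (-455 + (-⅓ - 12 + 13))² = (-455 + ⅔)² = (-1363/3)² = 1857769/9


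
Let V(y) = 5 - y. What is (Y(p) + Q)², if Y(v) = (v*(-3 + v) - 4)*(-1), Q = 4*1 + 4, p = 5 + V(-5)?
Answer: 28224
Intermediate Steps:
p = 15 (p = 5 + (5 - 1*(-5)) = 5 + (5 + 5) = 5 + 10 = 15)
Q = 8 (Q = 4 + 4 = 8)
Y(v) = 4 - v*(-3 + v) (Y(v) = (-4 + v*(-3 + v))*(-1) = 4 - v*(-3 + v))
(Y(p) + Q)² = ((4 - 1*15² + 3*15) + 8)² = ((4 - 1*225 + 45) + 8)² = ((4 - 225 + 45) + 8)² = (-176 + 8)² = (-168)² = 28224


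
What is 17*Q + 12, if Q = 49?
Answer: 845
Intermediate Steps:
17*Q + 12 = 17*49 + 12 = 833 + 12 = 845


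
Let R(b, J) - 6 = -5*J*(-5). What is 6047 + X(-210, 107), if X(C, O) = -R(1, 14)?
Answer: 5691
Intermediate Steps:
R(b, J) = 6 + 25*J (R(b, J) = 6 - 5*J*(-5) = 6 + 25*J)
X(C, O) = -356 (X(C, O) = -(6 + 25*14) = -(6 + 350) = -1*356 = -356)
6047 + X(-210, 107) = 6047 - 356 = 5691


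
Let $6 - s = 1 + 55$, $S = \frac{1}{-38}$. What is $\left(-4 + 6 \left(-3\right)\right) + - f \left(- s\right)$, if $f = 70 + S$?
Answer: $- \frac{66893}{19} \approx -3520.7$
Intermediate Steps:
$S = - \frac{1}{38} \approx -0.026316$
$s = -50$ ($s = 6 - \left(1 + 55\right) = 6 - 56 = -50$)
$f = \frac{2659}{38}$ ($f = 70 - \frac{1}{38} = \frac{2659}{38} \approx 69.974$)
$\left(-4 + 6 \left(-3\right)\right) + - f \left(- s\right) = \left(-4 + 6 \left(-3\right)\right) + \left(-1\right) \frac{2659}{38} \left(\left(-1\right) \left(-50\right)\right) = \left(-4 - 18\right) - \frac{66475}{19} = -22 - \frac{66475}{19} = - \frac{66893}{19}$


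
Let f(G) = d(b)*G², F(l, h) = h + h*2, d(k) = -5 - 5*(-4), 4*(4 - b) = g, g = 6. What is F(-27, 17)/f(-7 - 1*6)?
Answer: 17/845 ≈ 0.020118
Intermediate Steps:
b = 5/2 (b = 4 - ¼*6 = 4 - 3/2 = 5/2 ≈ 2.5000)
d(k) = 15 (d(k) = -5 + 20 = 15)
F(l, h) = 3*h (F(l, h) = h + 2*h = 3*h)
f(G) = 15*G²
F(-27, 17)/f(-7 - 1*6) = (3*17)/((15*(-7 - 1*6)²)) = 51/((15*(-7 - 6)²)) = 51/((15*(-13)²)) = 51/((15*169)) = 51/2535 = 51*(1/2535) = 17/845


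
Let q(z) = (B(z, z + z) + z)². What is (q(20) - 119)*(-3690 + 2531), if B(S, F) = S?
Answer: -1716479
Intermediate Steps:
q(z) = 4*z² (q(z) = (z + z)² = (2*z)² = 4*z²)
(q(20) - 119)*(-3690 + 2531) = (4*20² - 119)*(-3690 + 2531) = (4*400 - 119)*(-1159) = (1600 - 119)*(-1159) = 1481*(-1159) = -1716479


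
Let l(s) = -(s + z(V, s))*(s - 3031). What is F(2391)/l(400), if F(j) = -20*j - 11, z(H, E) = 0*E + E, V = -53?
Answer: -47831/2104800 ≈ -0.022725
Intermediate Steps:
z(H, E) = E (z(H, E) = 0 + E = E)
F(j) = -11 - 20*j
l(s) = -2*s*(-3031 + s) (l(s) = -(s + s)*(s - 3031) = -2*s*(-3031 + s))
F(2391)/l(400) = (-11 - 20*2391)/((2*400*(3031 - 1*400))) = (-11 - 47820)/((2*400*(3031 - 400))) = -47831/(2*400*2631) = -47831/2104800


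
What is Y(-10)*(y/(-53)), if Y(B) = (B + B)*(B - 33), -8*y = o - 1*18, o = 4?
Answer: -1505/53 ≈ -28.396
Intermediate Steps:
y = 7/4 (y = -(4 - 1*18)/8 = -(4 - 18)/8 = -⅛*(-14) = 7/4 ≈ 1.7500)
Y(B) = 2*B*(-33 + B) (Y(B) = (2*B)*(-33 + B) = 2*B*(-33 + B))
Y(-10)*(y/(-53)) = (2*(-10)*(-33 - 10))*((7/4)/(-53)) = (2*(-10)*(-43))*((7/4)*(-1/53)) = 860*(-7/212) = -1505/53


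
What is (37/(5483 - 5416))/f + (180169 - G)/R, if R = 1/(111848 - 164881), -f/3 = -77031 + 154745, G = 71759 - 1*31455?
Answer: -115864546287620167/15620514 ≈ -7.4175e+9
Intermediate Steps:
G = 40304 (G = 71759 - 31455 = 40304)
f = -233142 (f = -3*(-77031 + 154745) = -3*77714 = -233142)
R = -1/53033 (R = 1/(-53033) = -1/53033 ≈ -1.8856e-5)
(37/(5483 - 5416))/f + (180169 - G)/R = (37/(5483 - 5416))/(-233142) + (180169 - 1*40304)/(-1/53033) = (37/67)*(-1/233142) + (180169 - 40304)*(-53033) = ((1/67)*37)*(-1/233142) + 139865*(-53033) = (37/67)*(-1/233142) - 7417460545 = -37/15620514 - 7417460545 = -115864546287620167/15620514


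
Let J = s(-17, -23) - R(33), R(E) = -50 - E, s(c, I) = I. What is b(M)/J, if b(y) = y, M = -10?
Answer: -⅙ ≈ -0.16667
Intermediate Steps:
J = 60 (J = -23 - (-50 - 1*33) = -23 - (-50 - 33) = -23 - 1*(-83) = -23 + 83 = 60)
b(M)/J = -10/60 = -10*1/60 = -⅙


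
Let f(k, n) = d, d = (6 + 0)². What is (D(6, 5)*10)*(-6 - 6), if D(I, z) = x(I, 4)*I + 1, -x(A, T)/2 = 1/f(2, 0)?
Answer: -80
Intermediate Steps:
d = 36 (d = 6² = 36)
f(k, n) = 36
x(A, T) = -1/18 (x(A, T) = -2/36 = -2*1/36 = -1/18)
D(I, z) = 1 - I/18 (D(I, z) = -I/18 + 1 = 1 - I/18)
(D(6, 5)*10)*(-6 - 6) = ((1 - 1/18*6)*10)*(-6 - 6) = ((1 - ⅓)*10)*(-12) = ((⅔)*10)*(-12) = (20/3)*(-12) = -80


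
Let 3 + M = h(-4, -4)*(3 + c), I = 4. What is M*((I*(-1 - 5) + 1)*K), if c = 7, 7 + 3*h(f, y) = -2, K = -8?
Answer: -6072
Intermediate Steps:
h(f, y) = -3 (h(f, y) = -7/3 + (⅓)*(-2) = -7/3 - ⅔ = -3)
M = -33 (M = -3 - 3*(3 + 7) = -3 - 3*10 = -3 - 30 = -33)
M*((I*(-1 - 5) + 1)*K) = -33*(4*(-1 - 5) + 1)*(-8) = -33*(4*(-6) + 1)*(-8) = -33*(-24 + 1)*(-8) = -(-759)*(-8) = -33*184 = -6072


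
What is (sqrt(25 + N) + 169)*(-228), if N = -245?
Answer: -38532 - 456*I*sqrt(55) ≈ -38532.0 - 3381.8*I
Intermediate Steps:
(sqrt(25 + N) + 169)*(-228) = (sqrt(25 - 245) + 169)*(-228) = (sqrt(-220) + 169)*(-228) = (2*I*sqrt(55) + 169)*(-228) = (169 + 2*I*sqrt(55))*(-228) = -38532 - 456*I*sqrt(55)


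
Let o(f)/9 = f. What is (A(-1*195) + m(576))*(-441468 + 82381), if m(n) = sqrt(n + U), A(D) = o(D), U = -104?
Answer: 630197685 - 718174*sqrt(118) ≈ 6.2240e+8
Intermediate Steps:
o(f) = 9*f
A(D) = 9*D
m(n) = sqrt(-104 + n) (m(n) = sqrt(n - 104) = sqrt(-104 + n))
(A(-1*195) + m(576))*(-441468 + 82381) = (9*(-1*195) + sqrt(-104 + 576))*(-441468 + 82381) = (9*(-195) + sqrt(472))*(-359087) = (-1755 + 2*sqrt(118))*(-359087) = 630197685 - 718174*sqrt(118)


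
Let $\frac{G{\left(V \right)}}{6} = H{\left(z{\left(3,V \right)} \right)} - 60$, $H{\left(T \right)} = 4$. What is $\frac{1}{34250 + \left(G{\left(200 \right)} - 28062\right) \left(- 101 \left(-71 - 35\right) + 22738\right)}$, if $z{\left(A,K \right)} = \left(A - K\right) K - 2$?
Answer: $- \frac{1}{949708462} \approx -1.053 \cdot 10^{-9}$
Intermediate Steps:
$z{\left(A,K \right)} = -2 + K \left(A - K\right)$ ($z{\left(A,K \right)} = K \left(A - K\right) - 2 = -2 + K \left(A - K\right)$)
$G{\left(V \right)} = -336$ ($G{\left(V \right)} = 6 \left(4 - 60\right) = 6 \left(-56\right) = -336$)
$\frac{1}{34250 + \left(G{\left(200 \right)} - 28062\right) \left(- 101 \left(-71 - 35\right) + 22738\right)} = \frac{1}{34250 + \left(-336 - 28062\right) \left(- 101 \left(-71 - 35\right) + 22738\right)} = \frac{1}{34250 - 28398 \left(\left(-101\right) \left(-106\right) + 22738\right)} = \frac{1}{34250 - 28398 \left(10706 + 22738\right)} = \frac{1}{34250 - 949742712} = \frac{1}{-949708462} = - \frac{1}{949708462}$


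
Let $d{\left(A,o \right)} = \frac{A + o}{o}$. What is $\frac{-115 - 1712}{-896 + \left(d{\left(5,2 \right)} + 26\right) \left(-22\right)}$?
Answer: $\frac{609}{515} \approx 1.1825$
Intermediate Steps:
$d{\left(A,o \right)} = \frac{A + o}{o}$
$\frac{-115 - 1712}{-896 + \left(d{\left(5,2 \right)} + 26\right) \left(-22\right)} = \frac{-115 - 1712}{-896 + \left(\frac{5 + 2}{2} + 26\right) \left(-22\right)} = - \frac{1827}{-896 + \left(\frac{1}{2} \cdot 7 + 26\right) \left(-22\right)} = - \frac{1827}{-896 + \left(\frac{7}{2} + 26\right) \left(-22\right)} = - \frac{1827}{-896 + \frac{59}{2} \left(-22\right)} = - \frac{1827}{-896 - 649} = - \frac{1827}{-1545} = \left(-1827\right) \left(- \frac{1}{1545}\right) = \frac{609}{515}$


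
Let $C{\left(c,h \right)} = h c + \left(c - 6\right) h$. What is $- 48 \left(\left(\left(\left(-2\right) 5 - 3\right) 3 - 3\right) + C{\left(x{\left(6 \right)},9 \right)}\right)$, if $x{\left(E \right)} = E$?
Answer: $-576$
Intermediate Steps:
$C{\left(c,h \right)} = c h + h \left(-6 + c\right)$ ($C{\left(c,h \right)} = c h + \left(-6 + c\right) h = c h + h \left(-6 + c\right)$)
$- 48 \left(\left(\left(\left(-2\right) 5 - 3\right) 3 - 3\right) + C{\left(x{\left(6 \right)},9 \right)}\right) = - 48 \left(\left(\left(\left(-2\right) 5 - 3\right) 3 - 3\right) + 2 \cdot 9 \left(-3 + 6\right)\right) = - 48 \left(\left(\left(-10 - 3\right) 3 - 3\right) + 2 \cdot 9 \cdot 3\right) = - 48 \left(\left(\left(-13\right) 3 - 3\right) + 54\right) = - 48 \left(\left(-39 - 3\right) + 54\right) = - 48 \left(-42 + 54\right) = \left(-48\right) 12 = -576$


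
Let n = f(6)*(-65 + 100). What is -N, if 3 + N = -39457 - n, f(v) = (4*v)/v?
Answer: 39600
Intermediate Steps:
f(v) = 4
n = 140 (n = 4*(-65 + 100) = 4*35 = 140)
N = -39600 (N = -3 + (-39457 - 1*140) = -3 + (-39457 - 140) = -3 - 39597 = -39600)
-N = -1*(-39600) = 39600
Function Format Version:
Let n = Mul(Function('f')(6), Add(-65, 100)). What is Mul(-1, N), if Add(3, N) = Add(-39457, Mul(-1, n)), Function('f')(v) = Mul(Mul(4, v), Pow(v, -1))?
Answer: 39600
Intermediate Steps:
Function('f')(v) = 4
n = 140 (n = Mul(4, Add(-65, 100)) = Mul(4, 35) = 140)
N = -39600 (N = Add(-3, Add(-39457, Mul(-1, 140))) = Add(-3, Add(-39457, -140)) = Add(-3, -39597) = -39600)
Mul(-1, N) = Mul(-1, -39600) = 39600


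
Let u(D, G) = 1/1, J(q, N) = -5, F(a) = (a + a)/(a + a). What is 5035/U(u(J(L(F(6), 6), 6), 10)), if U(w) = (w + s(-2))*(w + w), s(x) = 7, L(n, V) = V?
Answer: 5035/16 ≈ 314.69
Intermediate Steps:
F(a) = 1 (F(a) = (2*a)/((2*a)) = (2*a)*(1/(2*a)) = 1)
u(D, G) = 1
U(w) = 2*w*(7 + w) (U(w) = (w + 7)*(w + w) = (7 + w)*(2*w) = 2*w*(7 + w))
5035/U(u(J(L(F(6), 6), 6), 10)) = 5035/((2*1*(7 + 1))) = 5035/((2*1*8)) = 5035/16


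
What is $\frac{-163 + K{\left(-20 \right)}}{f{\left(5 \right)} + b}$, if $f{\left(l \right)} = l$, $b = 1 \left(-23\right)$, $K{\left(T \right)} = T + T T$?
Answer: $- \frac{217}{18} \approx -12.056$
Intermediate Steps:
$K{\left(T \right)} = T + T^{2}$
$b = -23$
$\frac{-163 + K{\left(-20 \right)}}{f{\left(5 \right)} + b} = \frac{-163 - 20 \left(1 - 20\right)}{5 - 23} = \frac{-163 - -380}{-18} = \left(-163 + 380\right) \left(- \frac{1}{18}\right) = 217 \left(- \frac{1}{18}\right) = - \frac{217}{18}$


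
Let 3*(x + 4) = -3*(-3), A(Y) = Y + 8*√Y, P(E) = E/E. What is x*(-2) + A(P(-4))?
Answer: 11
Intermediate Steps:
P(E) = 1
x = -1 (x = -4 + (-3*(-3))/3 = -4 + (⅓)*9 = -4 + 3 = -1)
x*(-2) + A(P(-4)) = -1*(-2) + (1 + 8*√1) = 2 + (1 + 8*1) = 2 + (1 + 8) = 2 + 9 = 11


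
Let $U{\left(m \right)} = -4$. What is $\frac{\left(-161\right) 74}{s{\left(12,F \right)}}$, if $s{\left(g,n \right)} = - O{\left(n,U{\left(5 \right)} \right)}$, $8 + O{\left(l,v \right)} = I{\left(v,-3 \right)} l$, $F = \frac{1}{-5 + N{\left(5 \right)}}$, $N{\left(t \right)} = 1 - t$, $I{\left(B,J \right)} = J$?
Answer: $-1554$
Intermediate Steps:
$F = - \frac{1}{9}$ ($F = \frac{1}{-5 + \left(1 - 5\right)} = \frac{1}{-5 - 4} = \frac{1}{-9} = - \frac{1}{9} \approx -0.11111$)
$O{\left(l,v \right)} = -8 - 3 l$
$s{\left(g,n \right)} = 8 + 3 n$ ($s{\left(g,n \right)} = - (-8 - 3 n) = 8 + 3 n$)
$\frac{\left(-161\right) 74}{s{\left(12,F \right)}} = \frac{\left(-161\right) 74}{8 + 3 \left(- \frac{1}{9}\right)} = - \frac{11914}{8 - \frac{1}{3}} = - \frac{11914}{\frac{23}{3}} = \left(-11914\right) \frac{3}{23} = -1554$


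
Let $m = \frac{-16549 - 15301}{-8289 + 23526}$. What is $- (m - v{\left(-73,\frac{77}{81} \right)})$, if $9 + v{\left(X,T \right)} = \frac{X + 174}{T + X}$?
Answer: $- \frac{739085485}{88923132} \approx -8.3115$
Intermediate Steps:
$v{\left(X,T \right)} = -9 + \frac{174 + X}{T + X}$ ($v{\left(X,T \right)} = -9 + \frac{X + 174}{T + X} = -9 + \frac{174 + X}{T + X}$)
$m = - \frac{31850}{15237} \approx -2.0903$
$- (m - v{\left(-73,\frac{77}{81} \right)}) = - (- \frac{31850}{15237} - \frac{174 - 9 \cdot \frac{77}{81} - -584}{\frac{77}{81} - 73}) = - (- \frac{31850}{15237} - \frac{174 - 9 \cdot 77 \cdot \frac{1}{81} + 584}{77 \cdot \frac{1}{81} - 73}) = - (- \frac{31850}{15237} - \frac{174 - \frac{77}{9} + 584}{\frac{77}{81} - 73}) = - (- \frac{31850}{15237} - \frac{174 - \frac{77}{9} + 584}{- \frac{5836}{81}}) = - (- \frac{31850}{15237} - \left(- \frac{81}{5836}\right) \frac{6745}{9}) = - (- \frac{31850}{15237} - - \frac{60705}{5836}) = - (- \frac{31850}{15237} + \frac{60705}{5836}) = \left(-1\right) \frac{739085485}{88923132} = - \frac{739085485}{88923132}$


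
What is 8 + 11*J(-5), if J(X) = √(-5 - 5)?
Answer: 8 + 11*I*√10 ≈ 8.0 + 34.785*I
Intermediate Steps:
J(X) = I*√10 (J(X) = √(-10) = I*√10)
8 + 11*J(-5) = 8 + 11*(I*√10) = 8 + 11*I*√10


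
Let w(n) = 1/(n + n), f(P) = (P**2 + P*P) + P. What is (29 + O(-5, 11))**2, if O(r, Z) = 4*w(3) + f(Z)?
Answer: 719104/9 ≈ 79901.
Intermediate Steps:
f(P) = P + 2*P**2 (f(P) = (P**2 + P**2) + P = 2*P**2 + P = P + 2*P**2)
w(n) = 1/(2*n)
O(r, Z) = 2/3 + Z*(1 + 2*Z) (O(r, Z) = 4*((1/2)/3) + Z*(1 + 2*Z) = 4*((1/2)*(1/3)) + Z*(1 + 2*Z) = 4*(1/6) + Z*(1 + 2*Z) = 2/3 + Z*(1 + 2*Z))
(29 + O(-5, 11))**2 = (29 + (2/3 + 11 + 2*11**2))**2 = (29 + (2/3 + 11 + 2*121))**2 = (29 + (2/3 + 11 + 242))**2 = (29 + 761/3)**2 = (848/3)**2 = 719104/9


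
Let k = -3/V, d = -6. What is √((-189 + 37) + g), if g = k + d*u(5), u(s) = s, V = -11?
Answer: I*√21989/11 ≈ 13.481*I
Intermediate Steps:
k = 3/11 (k = -3/(-11) = -3*(-1/11) = 3/11 ≈ 0.27273)
g = -327/11 (g = 3/11 - 6*5 = 3/11 - 30 = -327/11 ≈ -29.727)
√((-189 + 37) + g) = √((-189 + 37) - 327/11) = √(-152 - 327/11) = √(-1999/11) = I*√21989/11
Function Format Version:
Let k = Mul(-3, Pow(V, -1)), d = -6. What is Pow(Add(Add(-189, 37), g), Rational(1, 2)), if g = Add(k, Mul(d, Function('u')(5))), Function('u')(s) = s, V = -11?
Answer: Mul(Rational(1, 11), I, Pow(21989, Rational(1, 2))) ≈ Mul(13.481, I)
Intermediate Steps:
k = Rational(3, 11) (k = Mul(-3, Pow(-11, -1)) = Mul(-3, Rational(-1, 11)) = Rational(3, 11) ≈ 0.27273)
g = Rational(-327, 11) (g = Add(Rational(3, 11), Mul(-6, 5)) = Add(Rational(3, 11), -30) = Rational(-327, 11) ≈ -29.727)
Pow(Add(Add(-189, 37), g), Rational(1, 2)) = Pow(Add(Add(-189, 37), Rational(-327, 11)), Rational(1, 2)) = Pow(Add(-152, Rational(-327, 11)), Rational(1, 2)) = Pow(Rational(-1999, 11), Rational(1, 2)) = Mul(Rational(1, 11), I, Pow(21989, Rational(1, 2)))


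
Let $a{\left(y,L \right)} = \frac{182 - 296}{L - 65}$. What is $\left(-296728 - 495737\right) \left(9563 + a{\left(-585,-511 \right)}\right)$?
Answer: $- \frac{242511988385}{32} \approx -7.5785 \cdot 10^{9}$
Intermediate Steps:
$a{\left(y,L \right)} = - \frac{114}{-65 + L}$
$\left(-296728 - 495737\right) \left(9563 + a{\left(-585,-511 \right)}\right) = \left(-296728 - 495737\right) \left(9563 - \frac{114}{-65 - 511}\right) = - 792465 \left(9563 - \frac{114}{-576}\right) = - 792465 \left(9563 - - \frac{19}{96}\right) = - 792465 \left(9563 + \frac{19}{96}\right) = \left(-792465\right) \frac{918067}{96} = - \frac{242511988385}{32}$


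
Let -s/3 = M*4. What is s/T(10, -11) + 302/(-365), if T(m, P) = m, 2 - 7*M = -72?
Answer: -34526/2555 ≈ -13.513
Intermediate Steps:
M = 74/7 (M = 2/7 - ⅐*(-72) = 2/7 + 72/7 = 74/7 ≈ 10.571)
s = -888/7 (s = -222*4/7 = -3*296/7 = -888/7 ≈ -126.86)
s/T(10, -11) + 302/(-365) = -888/7/10 + 302/(-365) = -888/7*⅒ + 302*(-1/365) = -444/35 - 302/365 = -34526/2555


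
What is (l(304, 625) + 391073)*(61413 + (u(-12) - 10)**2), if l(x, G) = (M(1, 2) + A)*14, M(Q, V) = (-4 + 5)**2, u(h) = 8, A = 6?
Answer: 24024549307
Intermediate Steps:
M(Q, V) = 1 (M(Q, V) = 1**2 = 1)
l(x, G) = 98 (l(x, G) = (1 + 6)*14 = 7*14 = 98)
(l(304, 625) + 391073)*(61413 + (u(-12) - 10)**2) = (98 + 391073)*(61413 + (8 - 10)**2) = 391171*(61413 + (-2)**2) = 391171*(61413 + 4) = 391171*61417 = 24024549307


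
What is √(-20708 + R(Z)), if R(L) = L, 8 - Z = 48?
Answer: 2*I*√5187 ≈ 144.04*I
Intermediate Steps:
Z = -40 (Z = 8 - 1*48 = 8 - 48 = -40)
√(-20708 + R(Z)) = √(-20708 - 40) = √(-20748) = 2*I*√5187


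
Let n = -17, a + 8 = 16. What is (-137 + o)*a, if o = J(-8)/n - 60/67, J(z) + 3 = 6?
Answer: -1258112/1139 ≈ -1104.6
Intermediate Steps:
a = 8 (a = -8 + 16 = 8)
J(z) = 3 (J(z) = -3 + 6 = 3)
o = -1221/1139 (o = 3/(-17) - 60/67 = 3*(-1/17) - 60*1/67 = -3/17 - 60/67 = -1221/1139 ≈ -1.0720)
(-137 + o)*a = (-137 - 1221/1139)*8 = -157264/1139*8 = -1258112/1139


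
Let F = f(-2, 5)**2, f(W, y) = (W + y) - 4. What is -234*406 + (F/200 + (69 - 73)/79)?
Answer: -1501063921/15800 ≈ -95004.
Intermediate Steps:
f(W, y) = -4 + W + y
F = 1 (F = (-4 - 2 + 5)**2 = (-1)**2 = 1)
-234*406 + (F/200 + (69 - 73)/79) = -234*406 + (1/200 + (69 - 73)/79) = -95004 + (1*(1/200) - 4*1/79) = -95004 + (1/200 - 4/79) = -95004 - 721/15800 = -1501063921/15800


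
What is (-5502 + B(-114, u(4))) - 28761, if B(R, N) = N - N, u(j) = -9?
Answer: -34263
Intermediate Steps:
B(R, N) = 0
(-5502 + B(-114, u(4))) - 28761 = (-5502 + 0) - 28761 = -5502 - 28761 = -34263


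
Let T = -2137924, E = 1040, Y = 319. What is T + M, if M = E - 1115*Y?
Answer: -2492569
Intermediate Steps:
M = -354645 (M = 1040 - 1115*319 = 1040 - 355685 = -354645)
T + M = -2137924 - 354645 = -2492569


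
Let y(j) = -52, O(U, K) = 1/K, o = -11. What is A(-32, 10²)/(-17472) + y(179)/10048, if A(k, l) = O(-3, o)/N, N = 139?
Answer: -21705527/4194206016 ≈ -0.0051751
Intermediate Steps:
A(k, l) = -1/1529 (A(k, l) = 1/(-11*139) = -1/11*1/139 = -1/1529)
A(-32, 10²)/(-17472) + y(179)/10048 = -1/1529/(-17472) - 52/10048 = -1/1529*(-1/17472) - 52*1/10048 = 1/26714688 - 13/2512 = -21705527/4194206016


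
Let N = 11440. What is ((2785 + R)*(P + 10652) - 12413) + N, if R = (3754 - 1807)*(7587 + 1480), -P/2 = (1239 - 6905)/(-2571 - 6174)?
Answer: 1644508829994587/8745 ≈ 1.8805e+11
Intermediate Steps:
P = -11332/8745 (P = -2*(1239 - 6905)/(-2571 - 6174) = -(-11332)/(-8745) = -(-11332)*(-1)/8745 = -2*5666/8745 = -11332/8745 ≈ -1.2958)
R = 17653449 (R = 1947*9067 = 17653449)
((2785 + R)*(P + 10652) - 12413) + N = ((2785 + 17653449)*(-11332/8745 + 10652) - 12413) + 11440 = (17656234*(93140408/8745) - 12413) + 11440 = (1644508838503472/8745 - 12413) + 11440 = 1644508729951787/8745 + 11440 = 1644508829994587/8745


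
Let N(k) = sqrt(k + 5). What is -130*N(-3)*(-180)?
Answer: 23400*sqrt(2) ≈ 33093.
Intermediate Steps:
N(k) = sqrt(5 + k)
-130*N(-3)*(-180) = -130*sqrt(5 - 3)*(-180) = -130*sqrt(2)*(-180) = 23400*sqrt(2)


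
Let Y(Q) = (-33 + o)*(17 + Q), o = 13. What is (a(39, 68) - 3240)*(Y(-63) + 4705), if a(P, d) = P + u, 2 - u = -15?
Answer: -17910000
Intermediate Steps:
u = 17 (u = 2 - 1*(-15) = 2 + 15 = 17)
Y(Q) = -340 - 20*Q (Y(Q) = (-33 + 13)*(17 + Q) = -20*(17 + Q) = -340 - 20*Q)
a(P, d) = 17 + P (a(P, d) = P + 17 = 17 + P)
(a(39, 68) - 3240)*(Y(-63) + 4705) = ((17 + 39) - 3240)*((-340 - 20*(-63)) + 4705) = (56 - 3240)*((-340 + 1260) + 4705) = -3184*(920 + 4705) = -3184*5625 = -17910000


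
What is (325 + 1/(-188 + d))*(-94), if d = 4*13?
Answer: -2077353/68 ≈ -30549.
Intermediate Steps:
d = 52
(325 + 1/(-188 + d))*(-94) = (325 + 1/(-188 + 52))*(-94) = (325 + 1/(-136))*(-94) = (325 - 1/136)*(-94) = (44199/136)*(-94) = -2077353/68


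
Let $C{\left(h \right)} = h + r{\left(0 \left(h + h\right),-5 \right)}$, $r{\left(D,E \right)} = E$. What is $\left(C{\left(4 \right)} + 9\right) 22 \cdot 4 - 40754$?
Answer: $-40050$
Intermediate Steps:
$C{\left(h \right)} = -5 + h$ ($C{\left(h \right)} = h - 5 = -5 + h$)
$\left(C{\left(4 \right)} + 9\right) 22 \cdot 4 - 40754 = \left(\left(-5 + 4\right) + 9\right) 22 \cdot 4 - 40754 = \left(-1 + 9\right) 22 \cdot 4 - 40754 = 8 \cdot 22 \cdot 4 - 40754 = 176 \cdot 4 - 40754 = 704 - 40754 = -40050$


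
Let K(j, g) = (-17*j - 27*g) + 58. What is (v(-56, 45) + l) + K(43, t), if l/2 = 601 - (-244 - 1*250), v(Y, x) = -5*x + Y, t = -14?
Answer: 1614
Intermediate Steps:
v(Y, x) = Y - 5*x
K(j, g) = 58 - 27*g - 17*j (K(j, g) = (-27*g - 17*j) + 58 = 58 - 27*g - 17*j)
l = 2190 (l = 2*(601 - (-244 - 1*250)) = 2*(601 - (-244 - 250)) = 2*(601 - 1*(-494)) = 2*(601 + 494) = 2*1095 = 2190)
(v(-56, 45) + l) + K(43, t) = ((-56 - 5*45) + 2190) + (58 - 27*(-14) - 17*43) = ((-56 - 225) + 2190) + (58 + 378 - 731) = (-281 + 2190) - 295 = 1909 - 295 = 1614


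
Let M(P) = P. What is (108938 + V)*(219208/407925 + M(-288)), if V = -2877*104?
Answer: 4462333508368/81585 ≈ 5.4695e+7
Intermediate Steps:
V = -299208
(108938 + V)*(219208/407925 + M(-288)) = (108938 - 299208)*(219208/407925 - 288) = -190270*(219208*(1/407925) - 288) = -190270*(219208/407925 - 288) = -190270*(-117263192/407925) = 4462333508368/81585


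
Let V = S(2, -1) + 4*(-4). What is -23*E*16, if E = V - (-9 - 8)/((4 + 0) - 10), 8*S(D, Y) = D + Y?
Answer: 20654/3 ≈ 6884.7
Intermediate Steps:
S(D, Y) = D/8 + Y/8 (S(D, Y) = (D + Y)/8 = D/8 + Y/8)
V = -127/8 (V = ((⅛)*2 + (⅛)*(-1)) + 4*(-4) = (¼ - ⅛) - 16 = ⅛ - 16 = -127/8 ≈ -15.875)
E = -449/24 (E = -127/8 - (-9 - 8)/((4 + 0) - 10) = -127/8 - (-17)/(4 - 10) = -127/8 - (-17)/(-6) = -127/8 - (-17)*(-1)/6 = -127/8 - 1*17/6 = -127/8 - 17/6 = -449/24 ≈ -18.708)
-23*E*16 = -23*(-449/24)*16 = (10327/24)*16 = 20654/3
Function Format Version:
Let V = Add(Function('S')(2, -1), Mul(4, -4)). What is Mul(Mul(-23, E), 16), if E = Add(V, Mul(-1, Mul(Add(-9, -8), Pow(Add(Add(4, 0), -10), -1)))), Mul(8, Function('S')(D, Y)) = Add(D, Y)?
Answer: Rational(20654, 3) ≈ 6884.7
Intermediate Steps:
Function('S')(D, Y) = Add(Mul(Rational(1, 8), D), Mul(Rational(1, 8), Y)) (Function('S')(D, Y) = Mul(Rational(1, 8), Add(D, Y)) = Add(Mul(Rational(1, 8), D), Mul(Rational(1, 8), Y)))
V = Rational(-127, 8) (V = Add(Add(Mul(Rational(1, 8), 2), Mul(Rational(1, 8), -1)), Mul(4, -4)) = Add(Add(Rational(1, 4), Rational(-1, 8)), -16) = Add(Rational(1, 8), -16) = Rational(-127, 8) ≈ -15.875)
E = Rational(-449, 24) (E = Add(Rational(-127, 8), Mul(-1, Mul(Add(-9, -8), Pow(Add(Add(4, 0), -10), -1)))) = Add(Rational(-127, 8), Mul(-1, Mul(-17, Pow(Add(4, -10), -1)))) = Add(Rational(-127, 8), Mul(-1, Mul(-17, Pow(-6, -1)))) = Add(Rational(-127, 8), Mul(-1, Mul(-17, Rational(-1, 6)))) = Add(Rational(-127, 8), Mul(-1, Rational(17, 6))) = Add(Rational(-127, 8), Rational(-17, 6)) = Rational(-449, 24) ≈ -18.708)
Mul(Mul(-23, E), 16) = Mul(Mul(-23, Rational(-449, 24)), 16) = Mul(Rational(10327, 24), 16) = Rational(20654, 3)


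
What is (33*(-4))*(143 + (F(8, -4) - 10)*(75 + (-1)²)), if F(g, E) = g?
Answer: 1188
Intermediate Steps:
(33*(-4))*(143 + (F(8, -4) - 10)*(75 + (-1)²)) = (33*(-4))*(143 + (8 - 10)*(75 + (-1)²)) = -132*(143 - 2*(75 + 1)) = -132*(143 - 2*76) = -132*(143 - 152) = -132*(-9) = 1188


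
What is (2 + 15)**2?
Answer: 289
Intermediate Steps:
(2 + 15)**2 = 17**2 = 289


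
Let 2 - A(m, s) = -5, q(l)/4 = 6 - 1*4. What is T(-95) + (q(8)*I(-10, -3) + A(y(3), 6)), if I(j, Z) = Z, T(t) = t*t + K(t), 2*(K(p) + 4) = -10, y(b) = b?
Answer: 8999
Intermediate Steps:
q(l) = 8 (q(l) = 4*(6 - 1*4) = 4*(6 - 4) = 4*2 = 8)
A(m, s) = 7 (A(m, s) = 2 - 1*(-5) = 2 + 5 = 7)
K(p) = -9 (K(p) = -4 + (1/2)*(-10) = -4 - 5 = -9)
T(t) = -9 + t**2 (T(t) = t*t - 9 = t**2 - 9 = -9 + t**2)
T(-95) + (q(8)*I(-10, -3) + A(y(3), 6)) = (-9 + (-95)**2) + (8*(-3) + 7) = (-9 + 9025) + (-24 + 7) = 9016 - 17 = 8999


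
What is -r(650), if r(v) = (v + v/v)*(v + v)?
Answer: -846300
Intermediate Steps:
r(v) = 2*v*(1 + v) (r(v) = (v + 1)*(2*v) = (1 + v)*(2*v) = 2*v*(1 + v))
-r(650) = -2*650*(1 + 650) = -2*650*651 = -1*846300 = -846300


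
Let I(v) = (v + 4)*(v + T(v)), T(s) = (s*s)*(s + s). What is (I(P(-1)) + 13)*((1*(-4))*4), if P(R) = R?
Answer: -64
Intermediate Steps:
T(s) = 2*s³ (T(s) = s²*(2*s) = 2*s³)
I(v) = (4 + v)*(v + 2*v³) (I(v) = (v + 4)*(v + 2*v³) = (4 + v)*(v + 2*v³))
(I(P(-1)) + 13)*((1*(-4))*4) = (-(4 - 1 + 2*(-1)³ + 8*(-1)²) + 13)*((1*(-4))*4) = (-(4 - 1 + 2*(-1) + 8*1) + 13)*(-4*4) = (-(4 - 1 - 2 + 8) + 13)*(-16) = (-1*9 + 13)*(-16) = (-9 + 13)*(-16) = 4*(-16) = -64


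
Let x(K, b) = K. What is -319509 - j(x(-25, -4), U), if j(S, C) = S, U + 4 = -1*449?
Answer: -319484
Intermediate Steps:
U = -453 (U = -4 - 1*449 = -4 - 449 = -453)
-319509 - j(x(-25, -4), U) = -319509 - 1*(-25) = -319509 + 25 = -319484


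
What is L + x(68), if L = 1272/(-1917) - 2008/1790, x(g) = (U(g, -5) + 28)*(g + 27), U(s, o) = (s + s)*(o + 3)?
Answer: -13257778936/571905 ≈ -23182.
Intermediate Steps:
U(s, o) = 2*s*(3 + o) (U(s, o) = (2*s)*(3 + o) = 2*s*(3 + o))
x(g) = (27 + g)*(28 - 4*g) (x(g) = (2*g*(3 - 5) + 28)*(g + 27) = (2*g*(-2) + 28)*(27 + g) = (-4*g + 28)*(27 + g) = (28 - 4*g)*(27 + g) = (27 + g)*(28 - 4*g))
L = -1021036/571905 (L = 1272*(-1/1917) - 2008*1/1790 = -424/639 - 1004/895 = -1021036/571905 ≈ -1.7853)
L + x(68) = -1021036/571905 + (756 - 80*68 - 4*68**2) = -1021036/571905 + (756 - 5440 - 4*4624) = -1021036/571905 + (756 - 5440 - 18496) = -1021036/571905 - 23180 = -13257778936/571905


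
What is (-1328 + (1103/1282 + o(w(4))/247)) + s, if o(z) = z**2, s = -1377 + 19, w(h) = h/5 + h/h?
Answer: -21256401233/7916350 ≈ -2685.1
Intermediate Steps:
w(h) = 1 + h/5 (w(h) = h*(1/5) + 1 = h/5 + 1 = 1 + h/5)
s = -1358
(-1328 + (1103/1282 + o(w(4))/247)) + s = (-1328 + (1103/1282 + (1 + (1/5)*4)**2/247)) - 1358 = (-1328 + (1103*(1/1282) + (1 + 4/5)**2*(1/247))) - 1358 = (-1328 + (1103/1282 + (9/5)**2*(1/247))) - 1358 = (-1328 + (1103/1282 + (81/25)*(1/247))) - 1358 = (-1328 + (1103/1282 + 81/6175)) - 1358 = (-1328 + 6914867/7916350) - 1358 = -10505997933/7916350 - 1358 = -21256401233/7916350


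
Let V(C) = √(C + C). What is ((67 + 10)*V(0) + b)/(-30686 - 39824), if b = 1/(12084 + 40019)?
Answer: -1/3673782530 ≈ -2.7220e-10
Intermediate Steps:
V(C) = √2*√C (V(C) = √(2*C) = √2*√C)
b = 1/52103 ≈ 1.9193e-5
((67 + 10)*V(0) + b)/(-30686 - 39824) = ((67 + 10)*(√2*√0) + 1/52103)/(-30686 - 39824) = (77*(√2*0) + 1/52103)/(-70510) = (77*0 + 1/52103)*(-1/70510) = (0 + 1/52103)*(-1/70510) = (1/52103)*(-1/70510) = -1/3673782530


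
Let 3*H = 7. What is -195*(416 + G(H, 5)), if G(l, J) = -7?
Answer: -79755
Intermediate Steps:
H = 7/3 (H = (1/3)*7 = 7/3 ≈ 2.3333)
-195*(416 + G(H, 5)) = -195*(416 - 7) = -195*409 = -79755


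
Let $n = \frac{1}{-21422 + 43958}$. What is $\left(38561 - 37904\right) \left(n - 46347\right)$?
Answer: $- \frac{76246747343}{2504} \approx -3.045 \cdot 10^{7}$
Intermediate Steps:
$n = \frac{1}{22536} \approx 4.4373 \cdot 10^{-5}$
$\left(38561 - 37904\right) \left(n - 46347\right) = \left(38561 - 37904\right) \left(\frac{1}{22536} - 46347\right) = 657 \left(- \frac{1044475991}{22536}\right) = - \frac{76246747343}{2504}$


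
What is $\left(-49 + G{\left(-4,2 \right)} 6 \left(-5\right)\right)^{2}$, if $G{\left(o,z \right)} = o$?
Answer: $5041$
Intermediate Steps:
$\left(-49 + G{\left(-4,2 \right)} 6 \left(-5\right)\right)^{2} = \left(-49 + \left(-4\right) 6 \left(-5\right)\right)^{2} = \left(-49 - -120\right)^{2} = \left(-49 + 120\right)^{2} = 71^{2} = 5041$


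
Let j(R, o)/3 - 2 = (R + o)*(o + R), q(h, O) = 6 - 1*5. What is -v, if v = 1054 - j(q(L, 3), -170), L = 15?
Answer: 84635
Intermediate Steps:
q(h, O) = 1 (q(h, O) = 6 - 5 = 1)
j(R, o) = 6 + 3*(R + o)**2 (j(R, o) = 6 + 3*((R + o)*(o + R)) = 6 + 3*((R + o)*(R + o)) = 6 + 3*(R + o)**2)
v = -84635 (v = 1054 - (6 + 3*(1 - 170)**2) = 1054 - (6 + 3*(-169)**2) = 1054 - (6 + 3*28561) = 1054 - (6 + 85683) = 1054 - 1*85689 = 1054 - 85689 = -84635)
-v = -1*(-84635) = 84635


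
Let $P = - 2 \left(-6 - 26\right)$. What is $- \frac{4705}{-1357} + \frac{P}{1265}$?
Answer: $\frac{262551}{74635} \approx 3.5178$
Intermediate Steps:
$P = 64$ ($P = \left(-2\right) \left(-32\right) = 64$)
$- \frac{4705}{-1357} + \frac{P}{1265} = - \frac{4705}{-1357} + \frac{64}{1265} = \left(-4705\right) \left(- \frac{1}{1357}\right) + 64 \cdot \frac{1}{1265} = \frac{4705}{1357} + \frac{64}{1265} = \frac{262551}{74635}$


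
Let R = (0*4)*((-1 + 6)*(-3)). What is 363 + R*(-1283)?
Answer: 363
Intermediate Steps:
R = 0 (R = 0*(5*(-3)) = 0*(-15) = 0)
363 + R*(-1283) = 363 + 0*(-1283) = 363 + 0 = 363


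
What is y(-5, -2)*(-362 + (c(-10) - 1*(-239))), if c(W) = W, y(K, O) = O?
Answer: 266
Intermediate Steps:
y(-5, -2)*(-362 + (c(-10) - 1*(-239))) = -2*(-362 + (-10 - 1*(-239))) = -2*(-362 + (-10 + 239)) = -2*(-362 + 229) = -2*(-133) = 266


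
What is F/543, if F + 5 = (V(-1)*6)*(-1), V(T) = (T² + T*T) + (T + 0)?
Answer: -11/543 ≈ -0.020258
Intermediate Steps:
V(T) = T + 2*T² (V(T) = (T² + T²) + T = 2*T² + T = T + 2*T²)
F = -11 (F = -5 + (-(1 + 2*(-1))*6)*(-1) = -5 + (-(1 - 2)*6)*(-1) = -5 + (-1*(-1)*6)*(-1) = -5 + (1*6)*(-1) = -5 + 6*(-1) = -5 - 6 = -11)
F/543 = -11/543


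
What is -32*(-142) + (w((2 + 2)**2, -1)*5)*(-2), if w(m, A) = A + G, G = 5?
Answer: 4504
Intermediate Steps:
w(m, A) = 5 + A (w(m, A) = A + 5 = 5 + A)
-32*(-142) + (w((2 + 2)**2, -1)*5)*(-2) = -32*(-142) + ((5 - 1)*5)*(-2) = 4544 + (4*5)*(-2) = 4544 + 20*(-2) = 4544 - 40 = 4504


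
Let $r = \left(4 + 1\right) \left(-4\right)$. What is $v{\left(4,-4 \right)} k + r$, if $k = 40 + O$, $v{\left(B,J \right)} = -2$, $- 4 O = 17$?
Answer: $- \frac{183}{2} \approx -91.5$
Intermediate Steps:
$O = - \frac{17}{4}$ ($O = \left(- \frac{1}{4}\right) 17 = - \frac{17}{4} \approx -4.25$)
$k = \frac{143}{4}$ ($k = 40 - \frac{17}{4} = \frac{143}{4} \approx 35.75$)
$r = -20$ ($r = 5 \left(-4\right) = -20$)
$v{\left(4,-4 \right)} k + r = \left(-2\right) \frac{143}{4} - 20 = - \frac{143}{2} - 20 = - \frac{183}{2}$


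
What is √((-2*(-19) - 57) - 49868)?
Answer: 3*I*√5543 ≈ 223.35*I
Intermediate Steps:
√((-2*(-19) - 57) - 49868) = √((38 - 57) - 49868) = √(-19 - 49868) = √(-49887) = 3*I*√5543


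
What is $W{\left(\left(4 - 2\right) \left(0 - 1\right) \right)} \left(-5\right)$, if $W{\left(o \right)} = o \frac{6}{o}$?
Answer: $-30$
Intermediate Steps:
$W{\left(o \right)} = 6$
$W{\left(\left(4 - 2\right) \left(0 - 1\right) \right)} \left(-5\right) = 6 \left(-5\right) = -30$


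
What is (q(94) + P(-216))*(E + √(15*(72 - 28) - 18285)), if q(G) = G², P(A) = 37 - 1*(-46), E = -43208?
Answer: -385372152 + 44595*I*√705 ≈ -3.8537e+8 + 1.1841e+6*I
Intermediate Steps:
P(A) = 83 (P(A) = 37 + 46 = 83)
(q(94) + P(-216))*(E + √(15*(72 - 28) - 18285)) = (94² + 83)*(-43208 + √(15*(72 - 28) - 18285)) = (8836 + 83)*(-43208 + √(15*44 - 18285)) = 8919*(-43208 + √(660 - 18285)) = 8919*(-43208 + √(-17625)) = 8919*(-43208 + 5*I*√705) = -385372152 + 44595*I*√705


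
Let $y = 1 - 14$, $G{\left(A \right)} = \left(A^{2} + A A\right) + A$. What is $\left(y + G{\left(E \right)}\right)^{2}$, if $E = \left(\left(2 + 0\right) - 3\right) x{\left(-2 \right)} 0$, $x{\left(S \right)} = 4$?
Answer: $169$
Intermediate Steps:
$E = 0$ ($E = \left(\left(2 + 0\right) - 3\right) 4 \cdot 0 = \left(2 - 3\right) 4 \cdot 0 = \left(-1\right) 4 \cdot 0 = \left(-4\right) 0 = 0$)
$G{\left(A \right)} = A + 2 A^{2}$ ($G{\left(A \right)} = \left(A^{2} + A^{2}\right) + A = 2 A^{2} + A = A + 2 A^{2}$)
$y = -13$ ($y = 1 - 14 = -13$)
$\left(y + G{\left(E \right)}\right)^{2} = \left(-13 + 0 \left(1 + 2 \cdot 0\right)\right)^{2} = \left(-13 + 0 \left(1 + 0\right)\right)^{2} = \left(-13 + 0 \cdot 1\right)^{2} = \left(-13 + 0\right)^{2} = \left(-13\right)^{2} = 169$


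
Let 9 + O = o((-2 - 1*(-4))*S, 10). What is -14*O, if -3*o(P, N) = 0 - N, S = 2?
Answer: 238/3 ≈ 79.333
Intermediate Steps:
o(P, N) = N/3 (o(P, N) = -(0 - N)/3 = -(-1)*N/3 = N/3)
O = -17/3 (O = -9 + (⅓)*10 = -9 + 10/3 = -17/3 ≈ -5.6667)
-14*O = -14*(-17/3) = 238/3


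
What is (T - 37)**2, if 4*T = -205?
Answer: 124609/16 ≈ 7788.1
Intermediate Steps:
T = -205/4 (T = (1/4)*(-205) = -205/4 ≈ -51.250)
(T - 37)**2 = (-205/4 - 37)**2 = (-353/4)**2 = 124609/16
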